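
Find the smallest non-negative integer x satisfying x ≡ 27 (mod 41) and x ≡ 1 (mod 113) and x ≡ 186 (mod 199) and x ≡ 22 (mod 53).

From x ≡ 27 (mod 41) write x = 27 + 41t. Substituting into x ≡ 1 (mod 113) gives 41t ≡ 87 (mod 113), and since 41⁻¹ ≡ 102 (mod 113), t ≡ 60. Hence x ≡ 27 + 41·60 = 2487 (mod 4633).
From x ≡ 2487 (mod 4633) write x = 2487 + 4633t. Substituting into x ≡ 186 (mod 199) gives 4633t ≡ 87 (mod 199), and since 56⁻¹ ≡ 32 (mod 199), t ≡ 197. Hence x ≡ 2487 + 4633·197 = 915188 (mod 921967).
From x ≡ 915188 (mod 921967) write x = 915188 + 921967t. Substituting into x ≡ 22 (mod 53) gives 921967t ≡ 38 (mod 53), and since 32⁻¹ ≡ 5 (mod 53), t ≡ 31. Hence x ≡ 915188 + 921967·31 = 29496165 (mod 48864251).

29496165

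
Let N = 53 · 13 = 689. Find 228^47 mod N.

678

Mod 53: 228 ≡ 16; 16^47 ≡ 42 (mod 53).
Mod 13: 228 ≡ 7; by Fermat, exponent reduces to 47 mod 12 = 11; 7^11 ≡ 2 (mod 13).
Combine by CRT: x ≡ 42 (mod 53), x ≡ 2 (mod 13) ⇒ x ≡ 678 (mod 689).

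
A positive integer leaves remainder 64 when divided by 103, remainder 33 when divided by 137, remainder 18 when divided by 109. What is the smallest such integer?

Combine the congruences pairwise.
From a ≡ 64 (mod 103) write a = 64 + 103t. Substituting into a ≡ 33 (mod 137) gives 103t ≡ 106 (mod 137), and since 103⁻¹ ≡ 4 (mod 137), t ≡ 13. Hence a ≡ 64 + 103·13 = 1403 (mod 14111).
From a ≡ 1403 (mod 14111) write a = 1403 + 14111t. Substituting into a ≡ 18 (mod 109) gives 14111t ≡ 32 (mod 109), and since 50⁻¹ ≡ 24 (mod 109), t ≡ 5. Hence a ≡ 1403 + 14111·5 = 71958 (mod 1538099).

71958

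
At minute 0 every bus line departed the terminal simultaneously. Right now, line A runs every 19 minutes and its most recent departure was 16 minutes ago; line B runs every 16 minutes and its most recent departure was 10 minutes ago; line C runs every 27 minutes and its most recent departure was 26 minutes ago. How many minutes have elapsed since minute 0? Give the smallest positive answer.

From t ≡ 16 (mod 19) write t = 16 + 19s. Substituting into t ≡ 10 (mod 16) gives 19s ≡ 10 (mod 16), and since 3⁻¹ ≡ 11 (mod 16), s ≡ 14. Hence t ≡ 16 + 19·14 = 282 (mod 304).
From t ≡ 282 (mod 304) write t = 282 + 304s. Substituting into t ≡ 26 (mod 27) gives 304s ≡ 14 (mod 27), and since 7⁻¹ ≡ 4 (mod 27), s ≡ 2. Hence t ≡ 282 + 304·2 = 890 (mod 8208).

890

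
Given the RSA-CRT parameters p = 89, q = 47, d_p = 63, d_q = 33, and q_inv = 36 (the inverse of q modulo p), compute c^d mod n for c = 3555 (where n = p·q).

m₁ = c^(d_p) mod p: c ≡ 84 (mod 89), and 84^63 mod 89 = 47.
m₂ = c^(d_q) mod q: c ≡ 30 (mod 47), and 30^33 mod 47 = 19.
h = q_inv·(m₁ − m₂) mod p = 36·(47 − 19) mod 89 = 29.
m = m₂ + h·q = 19 + 29·47 = 1382.

1382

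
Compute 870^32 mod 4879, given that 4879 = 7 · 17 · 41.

4183

Mod 7: 870 ≡ 2; by Fermat, exponent reduces to 32 mod 6 = 2; 2^2 ≡ 4 (mod 7).
Mod 17: 870 ≡ 3; since 16 | 32, by Fermat 3^32 ≡ 1 (mod 17).
Mod 41: 870 ≡ 9; 9^32 ≡ 1 (mod 41).
Combine by CRT: x ≡ 4 (mod 7), x ≡ 1 (mod 17), x ≡ 1 (mod 41) ⇒ x ≡ 4183 (mod 4879).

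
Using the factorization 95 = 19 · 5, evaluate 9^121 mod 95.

44

Mod 19: 9 ≡ 9; by Fermat, exponent reduces to 121 mod 18 = 13; 9^13 ≡ 6 (mod 19).
Mod 5: 9 ≡ 4; by Fermat, exponent reduces to 121 mod 4 = 1; 4^1 ≡ 4 (mod 5).
Combine by CRT: x ≡ 6 (mod 19), x ≡ 4 (mod 5) ⇒ x ≡ 44 (mod 95).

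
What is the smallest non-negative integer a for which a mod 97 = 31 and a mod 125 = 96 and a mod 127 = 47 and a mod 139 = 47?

The moduli are pairwise coprime; N = 97·125·127·139 = 214042625.
N/97 = 2206625; 2206625 ≡ 69 (mod 97); 69·45 ≡ 1, so inverse 45.
N/125 = 1712341; 1712341 ≡ 91 (mod 125); 91·11 ≡ 1, so inverse 11.
N/127 = 1685375; 1685375 ≡ 85 (mod 127); 85·3 ≡ 1, so inverse 3.
N/139 = 1539875; 1539875 ≡ 33 (mod 139); 33·59 ≡ 1, so inverse 59.
a ≡ 31·2206625·45 + 96·1712341·11 + 47·1685375·3 + 47·1539875·59 = 9394185221.
9394185221 mod 214042625 = 190352346.

190352346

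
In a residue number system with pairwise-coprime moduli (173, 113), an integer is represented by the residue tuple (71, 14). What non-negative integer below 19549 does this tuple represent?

From x ≡ 71 (mod 173) write x = 71 + 173t. Substituting into x ≡ 14 (mod 113) gives 173t ≡ 56 (mod 113), and since 60⁻¹ ≡ 81 (mod 113), t ≡ 16. Hence x ≡ 71 + 173·16 = 2839 (mod 19549).

2839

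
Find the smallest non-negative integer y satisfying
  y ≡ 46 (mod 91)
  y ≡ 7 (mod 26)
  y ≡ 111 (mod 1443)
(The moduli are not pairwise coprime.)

gcd(91, 26) = 13 and 13 | (7 − 46), so the pair is consistent; merging gives y ≡ 137 (mod 182), where 182 = lcm(91, 26).
gcd(182, 1443) = 13 and 13 | (111 − 137), so the pair is consistent; merging gives y ≡ 17427 (mod 20202), where 20202 = lcm(182, 1443).
The solution is unique modulo lcm(91, 26, 1443) = 20202.

17427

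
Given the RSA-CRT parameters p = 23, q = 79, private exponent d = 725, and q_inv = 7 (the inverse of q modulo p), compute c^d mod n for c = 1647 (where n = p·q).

d_p = d mod (p−1) = 725 mod 22 = 21; d_q = d mod (q−1) = 23.
m₁ = c^(d_p) mod p: c ≡ 14 (mod 23), and 14^21 mod 23 = 5.
m₂ = c^(d_q) mod q: c ≡ 67 (mod 79), and 67^23 mod 79 = 8.
h = q_inv·(m₁ − m₂) mod p = 7·(5 − 8) mod 23 = 2.
m = m₂ + h·q = 8 + 2·79 = 166.

166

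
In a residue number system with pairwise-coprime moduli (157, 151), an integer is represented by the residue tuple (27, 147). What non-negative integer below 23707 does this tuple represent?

Combine the congruences pairwise.
From x ≡ 27 (mod 157) write x = 27 + 157t. Substituting into x ≡ 147 (mod 151) gives 157t ≡ 120 (mod 151), and since 6⁻¹ ≡ 126 (mod 151), t ≡ 20. Hence x ≡ 27 + 157·20 = 3167 (mod 23707).

3167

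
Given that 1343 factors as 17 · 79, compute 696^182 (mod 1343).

Mod 17: 696 ≡ 16; by Fermat, exponent reduces to 182 mod 16 = 6; 16^6 ≡ 1 (mod 17).
Mod 79: 696 ≡ 64; by Fermat, exponent reduces to 182 mod 78 = 26; 64^26 ≡ 1 (mod 79).
Combine by CRT: x ≡ 1 (mod 17), x ≡ 1 (mod 79) ⇒ x ≡ 1 (mod 1343).

1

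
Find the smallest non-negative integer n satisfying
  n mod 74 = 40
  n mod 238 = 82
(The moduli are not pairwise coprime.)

558

Combine the congruences pairwise.
gcd(74, 238) = 2 and 2 | (82 − 40), so the pair is consistent; merging gives n ≡ 558 (mod 8806), where 8806 = lcm(74, 238).
The solution is unique modulo lcm(74, 238) = 8806.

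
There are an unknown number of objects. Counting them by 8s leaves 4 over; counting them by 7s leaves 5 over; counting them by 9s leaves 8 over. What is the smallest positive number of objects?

404

From N ≡ 4 (mod 8) write N = 4 + 8t. Substituting into N ≡ 5 (mod 7) gives 8t ≡ 1 (mod 7), and since 1⁻¹ ≡ 1 (mod 7), t ≡ 1. Hence N ≡ 4 + 8·1 = 12 (mod 56).
From N ≡ 12 (mod 56) write N = 12 + 56t. Substituting into N ≡ 8 (mod 9) gives 56t ≡ 5 (mod 9), and since 2⁻¹ ≡ 5 (mod 9), t ≡ 7. Hence N ≡ 12 + 56·7 = 404 (mod 504).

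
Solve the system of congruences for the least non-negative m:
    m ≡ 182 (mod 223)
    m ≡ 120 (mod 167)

33186

From m ≡ 182 (mod 223) write m = 182 + 223t. Substituting into m ≡ 120 (mod 167) gives 223t ≡ 105 (mod 167), and since 56⁻¹ ≡ 3 (mod 167), t ≡ 148. Hence m ≡ 182 + 223·148 = 33186 (mod 37241).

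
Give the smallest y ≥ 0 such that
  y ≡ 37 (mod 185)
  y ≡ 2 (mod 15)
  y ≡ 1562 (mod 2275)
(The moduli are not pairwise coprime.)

206312

gcd(185, 15) = 5 and 5 | (2 − 37), so the pair is consistent; merging gives y ≡ 407 (mod 555), where 555 = lcm(185, 15).
gcd(555, 2275) = 5 and 5 | (1562 − 407), so the pair is consistent; merging gives y ≡ 206312 (mod 252525), where 252525 = lcm(555, 2275).
The solution is unique modulo lcm(185, 15, 2275) = 252525.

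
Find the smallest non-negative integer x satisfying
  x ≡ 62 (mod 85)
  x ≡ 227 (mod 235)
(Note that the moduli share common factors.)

1167

gcd(85, 235) = 5 and 5 | (227 − 62), so the pair is consistent; merging gives x ≡ 1167 (mod 3995), where 3995 = lcm(85, 235).
The solution is unique modulo lcm(85, 235) = 3995.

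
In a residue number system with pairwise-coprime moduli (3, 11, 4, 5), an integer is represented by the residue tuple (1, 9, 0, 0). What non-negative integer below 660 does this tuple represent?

The moduli are pairwise coprime; N = 3·11·4·5 = 660.
N/3 = 220; 220 ≡ 1 (mod 3), inverse 1.
N/11 = 60; 60 ≡ 5 (mod 11); 5·9 ≡ 1, so inverse 9.
N/4 = 165; 165 ≡ 1 (mod 4), inverse 1.
N/5 = 132; 132 ≡ 2 (mod 5); 2·3 ≡ 1, so inverse 3.
x ≡ 1·220·1 + 9·60·9 + 0·165·1 + 0·132·3 = 5080.
5080 mod 660 = 460.

460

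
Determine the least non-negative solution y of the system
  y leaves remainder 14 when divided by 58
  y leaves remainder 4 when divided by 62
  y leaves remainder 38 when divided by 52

33422

gcd(58, 62) = 2 and 2 | (4 − 14), so the pair is consistent; merging gives y ≡ 1058 (mod 1798), where 1798 = lcm(58, 62).
gcd(1798, 52) = 2 and 2 | (38 − 1058), so the pair is consistent; merging gives y ≡ 33422 (mod 46748), where 46748 = lcm(1798, 52).
The solution is unique modulo lcm(58, 62, 52) = 46748.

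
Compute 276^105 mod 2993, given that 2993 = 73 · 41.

Mod 73: 276 ≡ 57; by Fermat, exponent reduces to 105 mod 72 = 33; 57^33 ≡ 9 (mod 73).
Mod 41: 276 ≡ 30; by Fermat, exponent reduces to 105 mod 40 = 25; 30^25 ≡ 3 (mod 41).
Combine by CRT: x ≡ 9 (mod 73), x ≡ 3 (mod 41) ⇒ x ≡ 2053 (mod 2993).

2053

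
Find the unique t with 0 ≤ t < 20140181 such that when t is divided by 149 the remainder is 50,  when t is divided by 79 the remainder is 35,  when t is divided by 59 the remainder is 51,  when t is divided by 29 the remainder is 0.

12928780

From t ≡ 50 (mod 149) write t = 50 + 149s. Substituting into t ≡ 35 (mod 79) gives 149s ≡ 64 (mod 79), and since 70⁻¹ ≡ 35 (mod 79), s ≡ 28. Hence t ≡ 50 + 149·28 = 4222 (mod 11771).
From t ≡ 4222 (mod 11771) write t = 4222 + 11771s. Substituting into t ≡ 51 (mod 59) gives 11771s ≡ 18 (mod 59), and since 30⁻¹ ≡ 2 (mod 59), s ≡ 36. Hence t ≡ 4222 + 11771·36 = 427978 (mod 694489).
From t ≡ 427978 (mod 694489) write t = 427978 + 694489s. Substituting into t ≡ 0 (mod 29) gives 694489s ≡ 4 (mod 29), and since 26⁻¹ ≡ 19 (mod 29), s ≡ 18. Hence t ≡ 427978 + 694489·18 = 12928780 (mod 20140181).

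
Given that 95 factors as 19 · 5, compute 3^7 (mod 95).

2

Mod 19: 3 ≡ 3; 3^7 ≡ 2 (mod 19).
Mod 5: 3 ≡ 3; by Fermat, exponent reduces to 7 mod 4 = 3; 3^3 ≡ 2 (mod 5).
Combine by CRT: x ≡ 2 (mod 19), x ≡ 2 (mod 5) ⇒ x ≡ 2 (mod 95).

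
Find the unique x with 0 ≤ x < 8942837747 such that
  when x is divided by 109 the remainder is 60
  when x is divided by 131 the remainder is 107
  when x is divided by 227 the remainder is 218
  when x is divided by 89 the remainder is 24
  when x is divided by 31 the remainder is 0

682991008

The moduli are pairwise coprime; N = 109·131·227·89·31 = 8942837747.
N/109 = 82044383; 82044383 ≡ 83 (mod 109); 83·88 ≡ 1, so inverse 88.
N/131 = 68265937; 68265937 ≡ 3 (mod 131); 3·44 ≡ 1, so inverse 44.
N/227 = 39395761; 39395761 ≡ 138 (mod 227); 138·51 ≡ 1, so inverse 51.
N/89 = 100481323; 100481323 ≡ 56 (mod 89); 56·62 ≡ 1, so inverse 62.
N/31 = 288478637; 288478637 ≡ 15 (mod 31); 15·29 ≡ 1, so inverse 29.
x ≡ 60·82044383·88 + 107·68265937·44 + 218·39395761·51 + 24·100481323·62 + 0·288478637·29 = 1342108653058.
1342108653058 mod 8942837747 = 682991008.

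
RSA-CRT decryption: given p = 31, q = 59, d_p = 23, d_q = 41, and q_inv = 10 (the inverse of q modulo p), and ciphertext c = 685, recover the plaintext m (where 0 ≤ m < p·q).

1716

m₁ = c^(d_p) mod p: c ≡ 3 (mod 31), and 3^23 mod 31 = 11.
m₂ = c^(d_q) mod q: c ≡ 36 (mod 59), and 36^41 mod 59 = 5.
h = q_inv·(m₁ − m₂) mod p = 10·(11 − 5) mod 31 = 29.
m = m₂ + h·q = 5 + 29·59 = 1716.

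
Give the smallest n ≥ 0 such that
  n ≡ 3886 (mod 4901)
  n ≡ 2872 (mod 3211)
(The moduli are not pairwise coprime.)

Combine the congruences pairwise.
gcd(4901, 3211) = 169 and 169 | (2872 − 3886), so the pair is consistent; merging gives n ≡ 38193 (mod 93119), where 93119 = lcm(4901, 3211).
The solution is unique modulo lcm(4901, 3211) = 93119.

38193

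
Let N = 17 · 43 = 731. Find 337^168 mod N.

Mod 17: 337 ≡ 14; by Fermat, exponent reduces to 168 mod 16 = 8; 14^8 ≡ 16 (mod 17).
Mod 43: 337 ≡ 36; since 42 | 168, by Fermat 36^168 ≡ 1 (mod 43).
Combine by CRT: x ≡ 16 (mod 17), x ≡ 1 (mod 43) ⇒ x ≡ 560 (mod 731).

560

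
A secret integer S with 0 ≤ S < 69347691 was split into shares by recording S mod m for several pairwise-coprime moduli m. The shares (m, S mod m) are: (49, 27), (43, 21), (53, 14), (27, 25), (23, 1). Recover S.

14150590

The moduli are pairwise coprime; N = 49·43·53·27·23 = 69347691.
N/49 = 1415259; 1415259 ≡ 41 (mod 49); 41·6 ≡ 1, so inverse 6.
N/43 = 1612737; 1612737 ≡ 22 (mod 43); 22·2 ≡ 1, so inverse 2.
N/53 = 1308447; 1308447 ≡ 36 (mod 53); 36·28 ≡ 1, so inverse 28.
N/27 = 2568433; 2568433 ≡ 4 (mod 27); 4·7 ≡ 1, so inverse 7.
N/23 = 3015117; 3015117 ≡ 1 (mod 23), inverse 1.
S ≡ 27·1415259·6 + 21·1612737·2 + 14·1308447·28 + 25·2568433·7 + 1·3015117·1 = 1262409028.
1262409028 mod 69347691 = 14150590.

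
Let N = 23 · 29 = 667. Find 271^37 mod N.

395

Mod 23: 271 ≡ 18; by Fermat, exponent reduces to 37 mod 22 = 15; 18^15 ≡ 4 (mod 23).
Mod 29: 271 ≡ 10; by Fermat, exponent reduces to 37 mod 28 = 9; 10^9 ≡ 18 (mod 29).
Combine by CRT: x ≡ 4 (mod 23), x ≡ 18 (mod 29) ⇒ x ≡ 395 (mod 667).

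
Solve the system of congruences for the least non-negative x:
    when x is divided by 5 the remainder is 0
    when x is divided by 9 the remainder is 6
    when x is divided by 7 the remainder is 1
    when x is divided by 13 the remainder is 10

From x ≡ 0 (mod 5) write x = 0 + 5t. Substituting into x ≡ 6 (mod 9) gives 5t ≡ 6 (mod 9), and since 5⁻¹ ≡ 2 (mod 9), t ≡ 3. Hence x ≡ 0 + 5·3 = 15 (mod 45).
From x ≡ 15 (mod 45) write x = 15 + 45t. Substituting into x ≡ 1 (mod 7) gives 45t ≡ 0 (mod 7), and since 3⁻¹ ≡ 5 (mod 7), t ≡ 0. Hence x ≡ 15 + 45·0 = 15 (mod 315).
From x ≡ 15 (mod 315) write x = 15 + 315t. Substituting into x ≡ 10 (mod 13) gives 315t ≡ 8 (mod 13), and since 3⁻¹ ≡ 9 (mod 13), t ≡ 7. Hence x ≡ 15 + 315·7 = 2220 (mod 4095).

2220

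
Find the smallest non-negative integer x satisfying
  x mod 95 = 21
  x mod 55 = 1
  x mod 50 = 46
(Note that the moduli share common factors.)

496

Combine the congruences pairwise.
gcd(95, 55) = 5 and 5 | (1 − 21), so the pair is consistent; merging gives x ≡ 496 (mod 1045), where 1045 = lcm(95, 55).
gcd(1045, 50) = 5 and 5 | (46 − 496), so the pair is consistent; merging gives x ≡ 496 (mod 10450), where 10450 = lcm(1045, 50).
The solution is unique modulo lcm(95, 55, 50) = 10450.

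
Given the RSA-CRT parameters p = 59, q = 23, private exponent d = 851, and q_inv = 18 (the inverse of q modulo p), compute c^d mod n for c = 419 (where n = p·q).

387

d_p = d mod (p−1) = 851 mod 58 = 39; d_q = d mod (q−1) = 15.
m₁ = c^(d_p) mod p: c ≡ 6 (mod 59), and 6^39 mod 59 = 33.
m₂ = c^(d_q) mod q: c ≡ 5 (mod 23), and 5^15 mod 23 = 19.
h = q_inv·(m₁ − m₂) mod p = 18·(33 − 19) mod 59 = 16.
m = m₂ + h·q = 19 + 16·23 = 387.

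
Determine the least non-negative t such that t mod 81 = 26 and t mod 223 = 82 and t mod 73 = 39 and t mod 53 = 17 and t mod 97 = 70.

The moduli are pairwise coprime; N = 81·223·73·53·97 = 6778917459.
N/81 = 83690339; 83690339 ≡ 5 (mod 81); 5·65 ≡ 1, so inverse 65.
N/223 = 30398733; 30398733 ≡ 42 (mod 223); 42·154 ≡ 1, so inverse 154.
N/73 = 92861883; 92861883 ≡ 43 (mod 73); 43·17 ≡ 1, so inverse 17.
N/53 = 127904103; 127904103 ≡ 51 (mod 53); 51·26 ≡ 1, so inverse 26.
N/97 = 69885747; 69885747 ≡ 60 (mod 97); 60·76 ≡ 1, so inverse 76.
t ≡ 26·83690339·65 + 82·30398733·154 + 39·92861883·17 + 17·127904103·26 + 70·69885747·76 = 1015205089229.
1015205089229 mod 6778917459 = 5146387838.

5146387838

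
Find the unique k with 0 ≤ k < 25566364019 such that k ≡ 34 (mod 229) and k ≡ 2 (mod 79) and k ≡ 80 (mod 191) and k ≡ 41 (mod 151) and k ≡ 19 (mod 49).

9756368704

From k ≡ 34 (mod 229) write k = 34 + 229t. Substituting into k ≡ 2 (mod 79) gives 229t ≡ 47 (mod 79), and since 71⁻¹ ≡ 69 (mod 79), t ≡ 4. Hence k ≡ 34 + 229·4 = 950 (mod 18091).
From k ≡ 950 (mod 18091) write k = 950 + 18091t. Substituting into k ≡ 80 (mod 191) gives 18091t ≡ 85 (mod 191), and since 137⁻¹ ≡ 145 (mod 191), t ≡ 101. Hence k ≡ 950 + 18091·101 = 1828141 (mod 3455381).
From k ≡ 1828141 (mod 3455381) write k = 1828141 + 3455381t. Substituting into k ≡ 41 (mod 151) gives 3455381t ≡ 57 (mod 151), and since 48⁻¹ ≡ 129 (mod 151), t ≡ 105. Hence k ≡ 1828141 + 3455381·105 = 364643146 (mod 521762531).
From k ≡ 364643146 (mod 521762531) write k = 364643146 + 521762531t. Substituting into k ≡ 19 (mod 49) gives 521762531t ≡ 26 (mod 49), and since 45⁻¹ ≡ 12 (mod 49), t ≡ 18. Hence k ≡ 364643146 + 521762531·18 = 9756368704 (mod 25566364019).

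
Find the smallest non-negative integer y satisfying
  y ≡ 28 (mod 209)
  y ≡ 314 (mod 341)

655

gcd(209, 341) = 11 and 11 | (314 − 28), so the pair is consistent; merging gives y ≡ 655 (mod 6479), where 6479 = lcm(209, 341).
The solution is unique modulo lcm(209, 341) = 6479.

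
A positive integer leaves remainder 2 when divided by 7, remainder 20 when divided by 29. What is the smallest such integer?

Combine the congruences pairwise.
From t ≡ 2 (mod 7) write t = 2 + 7s. Substituting into t ≡ 20 (mod 29) gives 7s ≡ 18 (mod 29), and since 7⁻¹ ≡ 25 (mod 29), s ≡ 15. Hence t ≡ 2 + 7·15 = 107 (mod 203).

107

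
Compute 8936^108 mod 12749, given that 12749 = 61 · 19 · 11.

Mod 61: 8936 ≡ 30; by Fermat, exponent reduces to 108 mod 60 = 48; 30^48 ≡ 9 (mod 61).
Mod 19: 8936 ≡ 6; since 18 | 108, by Fermat 6^108 ≡ 1 (mod 19).
Mod 11: 8936 ≡ 4; by Fermat, exponent reduces to 108 mod 10 = 8; 4^8 ≡ 9 (mod 11).
Combine by CRT: x ≡ 9 (mod 61), x ≡ 1 (mod 19), x ≡ 9 (mod 11) ⇒ x ≡ 3364 (mod 12749).

3364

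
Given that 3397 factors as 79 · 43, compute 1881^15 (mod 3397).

Mod 79: 1881 ≡ 64; 64^15 ≡ 67 (mod 79).
Mod 43: 1881 ≡ 32; 32^15 ≡ 32 (mod 43).
Combine by CRT: x ≡ 67 (mod 79), x ≡ 32 (mod 43) ⇒ x ≡ 462 (mod 3397).

462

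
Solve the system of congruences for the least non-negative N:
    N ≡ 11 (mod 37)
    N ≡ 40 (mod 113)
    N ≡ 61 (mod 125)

518936

The moduli are pairwise coprime; M = 37·113·125 = 522625.
M/37 = 14125; 14125 ≡ 28 (mod 37); 28·4 ≡ 1, so inverse 4.
M/113 = 4625; 4625 ≡ 105 (mod 113); 105·14 ≡ 1, so inverse 14.
M/125 = 4181; 4181 ≡ 56 (mod 125); 56·96 ≡ 1, so inverse 96.
N ≡ 11·14125·4 + 40·4625·14 + 61·4181·96 = 27695436.
27695436 mod 522625 = 518936.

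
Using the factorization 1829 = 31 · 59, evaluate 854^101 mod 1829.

Mod 31: 854 ≡ 17; by Fermat, exponent reduces to 101 mod 30 = 11; 17^11 ≡ 22 (mod 31).
Mod 59: 854 ≡ 28; by Fermat, exponent reduces to 101 mod 58 = 43; 28^43 ≡ 45 (mod 59).
Combine by CRT: x ≡ 22 (mod 31), x ≡ 45 (mod 59) ⇒ x ≡ 1107 (mod 1829).

1107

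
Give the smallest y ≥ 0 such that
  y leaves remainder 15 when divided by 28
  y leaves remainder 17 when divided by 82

99

Combine the congruences pairwise.
gcd(28, 82) = 2 and 2 | (17 − 15), so the pair is consistent; merging gives y ≡ 99 (mod 1148), where 1148 = lcm(28, 82).
The solution is unique modulo lcm(28, 82) = 1148.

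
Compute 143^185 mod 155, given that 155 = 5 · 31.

98

Mod 5: 143 ≡ 3; by Fermat, exponent reduces to 185 mod 4 = 1; 3^1 ≡ 3 (mod 5).
Mod 31: 143 ≡ 19; by Fermat, exponent reduces to 185 mod 30 = 5; 19^5 ≡ 5 (mod 31).
Combine by CRT: x ≡ 3 (mod 5), x ≡ 5 (mod 31) ⇒ x ≡ 98 (mod 155).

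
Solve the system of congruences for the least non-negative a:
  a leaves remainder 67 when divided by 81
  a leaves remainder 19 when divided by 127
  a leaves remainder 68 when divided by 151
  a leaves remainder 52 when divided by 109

21694540

Combine the congruences pairwise.
From a ≡ 67 (mod 81) write a = 67 + 81t. Substituting into a ≡ 19 (mod 127) gives 81t ≡ 79 (mod 127), and since 81⁻¹ ≡ 69 (mod 127), t ≡ 117. Hence a ≡ 67 + 81·117 = 9544 (mod 10287).
From a ≡ 9544 (mod 10287) write a = 9544 + 10287t. Substituting into a ≡ 68 (mod 151) gives 10287t ≡ 37 (mod 151), and since 19⁻¹ ≡ 8 (mod 151), t ≡ 145. Hence a ≡ 9544 + 10287·145 = 1501159 (mod 1553337).
From a ≡ 1501159 (mod 1553337) write a = 1501159 + 1553337t. Substituting into a ≡ 52 (mod 109) gives 1553337t ≡ 41 (mod 109), and since 87⁻¹ ≡ 104 (mod 109), t ≡ 13. Hence a ≡ 1501159 + 1553337·13 = 21694540 (mod 169313733).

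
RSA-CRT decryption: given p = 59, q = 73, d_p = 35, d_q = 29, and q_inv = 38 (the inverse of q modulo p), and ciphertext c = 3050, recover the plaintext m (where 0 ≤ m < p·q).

m₁ = c^(d_p) mod p: c ≡ 41 (mod 59), and 41^35 mod 59 = 22.
m₂ = c^(d_q) mod q: c ≡ 57 (mod 73), and 57^29 mod 73 = 36.
h = q_inv·(m₁ − m₂) mod p = 38·(22 − 36) mod 59 = 58.
m = m₂ + h·q = 36 + 58·73 = 4270.

4270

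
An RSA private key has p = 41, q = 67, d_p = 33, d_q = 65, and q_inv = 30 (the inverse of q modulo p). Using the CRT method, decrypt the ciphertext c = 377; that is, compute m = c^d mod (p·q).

m₁ = c^(d_p) mod p: c ≡ 8 (mod 41), and 8^33 mod 41 = 21.
m₂ = c^(d_q) mod q: c ≡ 42 (mod 67), and 42^65 mod 67 = 8.
h = q_inv·(m₁ − m₂) mod p = 30·(21 − 8) mod 41 = 21.
m = m₂ + h·q = 8 + 21·67 = 1415.

1415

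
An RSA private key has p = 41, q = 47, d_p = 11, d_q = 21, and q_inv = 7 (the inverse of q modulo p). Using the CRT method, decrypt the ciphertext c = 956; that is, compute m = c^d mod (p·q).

855

m₁ = c^(d_p) mod p: c ≡ 13 (mod 41), and 13^11 mod 41 = 35.
m₂ = c^(d_q) mod q: c ≡ 16 (mod 47), and 16^21 mod 47 = 9.
h = q_inv·(m₁ − m₂) mod p = 7·(35 − 9) mod 41 = 18.
m = m₂ + h·q = 9 + 18·47 = 855.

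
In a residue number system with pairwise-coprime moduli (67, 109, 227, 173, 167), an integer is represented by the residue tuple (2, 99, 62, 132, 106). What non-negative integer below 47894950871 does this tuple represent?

2312454283

The moduli are pairwise coprime; N = 67·109·227·173·167 = 47894950871.
N/67 = 714850013; 714850013 ≡ 12 (mod 67); 12·28 ≡ 1, so inverse 28.
N/109 = 439403219; 439403219 ≡ 21 (mod 109); 21·26 ≡ 1, so inverse 26.
N/227 = 210990973; 210990973 ≡ 148 (mod 227); 148·204 ≡ 1, so inverse 204.
N/173 = 276849427; 276849427 ≡ 122 (mod 173); 122·78 ≡ 1, so inverse 78.
N/167 = 286796113; 286796113 ≡ 166 (mod 167); 166·166 ≡ 1, so inverse 166.
x ≡ 2·714850013·28 + 99·439403219·26 + 62·210990973·204 + 132·276849427·78 + 106·286796113·166 = 11736575417678.
11736575417678 mod 47894950871 = 2312454283.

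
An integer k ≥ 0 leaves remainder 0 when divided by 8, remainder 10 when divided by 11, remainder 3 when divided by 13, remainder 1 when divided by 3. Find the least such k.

The moduli are pairwise coprime; N = 8·11·13·3 = 3432.
N/8 = 429; 429 ≡ 5 (mod 8); 5·5 ≡ 1, so inverse 5.
N/11 = 312; 312 ≡ 4 (mod 11); 4·3 ≡ 1, so inverse 3.
N/13 = 264; 264 ≡ 4 (mod 13); 4·10 ≡ 1, so inverse 10.
N/3 = 1144; 1144 ≡ 1 (mod 3), inverse 1.
k ≡ 0·429·5 + 10·312·3 + 3·264·10 + 1·1144·1 = 18424.
18424 mod 3432 = 1264.

1264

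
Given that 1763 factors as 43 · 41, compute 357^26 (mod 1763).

Mod 43: 357 ≡ 13; 13^26 ≡ 31 (mod 43).
Mod 41: 357 ≡ 29; 29^26 ≡ 5 (mod 41).
Combine by CRT: x ≡ 31 (mod 43), x ≡ 5 (mod 41) ⇒ x ≡ 1235 (mod 1763).

1235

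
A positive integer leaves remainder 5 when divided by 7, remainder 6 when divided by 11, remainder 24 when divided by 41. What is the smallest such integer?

2525

From x ≡ 5 (mod 7) write x = 5 + 7t. Substituting into x ≡ 6 (mod 11) gives 7t ≡ 1 (mod 11), and since 7⁻¹ ≡ 8 (mod 11), t ≡ 8. Hence x ≡ 5 + 7·8 = 61 (mod 77).
From x ≡ 61 (mod 77) write x = 61 + 77t. Substituting into x ≡ 24 (mod 41) gives 77t ≡ 4 (mod 41), and since 36⁻¹ ≡ 8 (mod 41), t ≡ 32. Hence x ≡ 61 + 77·32 = 2525 (mod 3157).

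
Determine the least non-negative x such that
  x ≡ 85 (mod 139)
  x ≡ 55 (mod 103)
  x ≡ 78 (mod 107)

The moduli are pairwise coprime; N = 139·103·107 = 1531919.
N/139 = 11021; 11021 ≡ 40 (mod 139); 40·73 ≡ 1, so inverse 73.
N/103 = 14873; 14873 ≡ 41 (mod 103); 41·98 ≡ 1, so inverse 98.
N/107 = 14317; 14317 ≡ 86 (mod 107); 86·56 ≡ 1, so inverse 56.
x ≡ 85·11021·73 + 55·14873·98 + 78·14317·56 = 211087431.
211087431 mod 1531919 = 1214528.

1214528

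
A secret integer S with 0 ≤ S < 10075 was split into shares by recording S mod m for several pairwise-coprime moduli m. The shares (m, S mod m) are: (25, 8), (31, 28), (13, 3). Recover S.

7933

The moduli are pairwise coprime; N = 25·31·13 = 10075.
N/25 = 403; 403 ≡ 3 (mod 25); 3·17 ≡ 1, so inverse 17.
N/31 = 325; 325 ≡ 15 (mod 31); 15·29 ≡ 1, so inverse 29.
N/13 = 775; 775 ≡ 8 (mod 13); 8·5 ≡ 1, so inverse 5.
S ≡ 8·403·17 + 28·325·29 + 3·775·5 = 330333.
330333 mod 10075 = 7933.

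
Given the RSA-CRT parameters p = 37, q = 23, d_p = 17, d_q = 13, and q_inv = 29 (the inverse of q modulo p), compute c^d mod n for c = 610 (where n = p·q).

m₁ = c^(d_p) mod p: c ≡ 18 (mod 37), and 18^17 mod 37 = 2.
m₂ = c^(d_q) mod q: c ≡ 12 (mod 23), and 12^13 mod 23 = 6.
h = q_inv·(m₁ − m₂) mod p = 29·(2 − 6) mod 37 = 32.
m = m₂ + h·q = 6 + 32·23 = 742.

742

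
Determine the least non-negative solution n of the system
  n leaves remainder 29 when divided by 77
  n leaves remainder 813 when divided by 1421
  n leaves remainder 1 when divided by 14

6497

gcd(77, 1421) = 7 and 7 | (813 − 29), so the pair is consistent; merging gives n ≡ 6497 (mod 15631), where 15631 = lcm(77, 1421).
gcd(15631, 14) = 7 and 7 | (1 − 6497), so the pair is consistent; merging gives n ≡ 6497 (mod 31262), where 31262 = lcm(15631, 14).
The solution is unique modulo lcm(77, 1421, 14) = 31262.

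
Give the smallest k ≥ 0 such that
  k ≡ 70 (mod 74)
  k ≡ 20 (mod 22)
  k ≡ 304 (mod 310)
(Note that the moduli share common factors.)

27894

Combine the congruences pairwise.
gcd(74, 22) = 2 and 2 | (20 − 70), so the pair is consistent; merging gives k ≡ 218 (mod 814), where 814 = lcm(74, 22).
gcd(814, 310) = 2 and 2 | (304 − 218), so the pair is consistent; merging gives k ≡ 27894 (mod 126170), where 126170 = lcm(814, 310).
The solution is unique modulo lcm(74, 22, 310) = 126170.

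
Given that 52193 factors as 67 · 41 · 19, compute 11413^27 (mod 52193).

Mod 67: 11413 ≡ 23; 23^27 ≡ 25 (mod 67).
Mod 41: 11413 ≡ 15; 15^27 ≡ 7 (mod 41).
Mod 19: 11413 ≡ 13; by Fermat, exponent reduces to 27 mod 18 = 9; 13^9 ≡ 18 (mod 19).
Combine by CRT: x ≡ 25 (mod 67), x ≡ 7 (mod 41), x ≡ 18 (mod 19) ⇒ x ≡ 10544 (mod 52193).

10544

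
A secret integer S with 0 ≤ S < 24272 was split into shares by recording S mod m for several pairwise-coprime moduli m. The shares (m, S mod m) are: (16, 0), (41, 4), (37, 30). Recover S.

From S ≡ 0 (mod 16) write S = 0 + 16t. Substituting into S ≡ 4 (mod 41) gives 16t ≡ 4 (mod 41), and since 16⁻¹ ≡ 18 (mod 41), t ≡ 31. Hence S ≡ 0 + 16·31 = 496 (mod 656).
From S ≡ 496 (mod 656) write S = 496 + 656t. Substituting into S ≡ 30 (mod 37) gives 656t ≡ 15 (mod 37), and since 27⁻¹ ≡ 11 (mod 37), t ≡ 17. Hence S ≡ 496 + 656·17 = 11648 (mod 24272).

11648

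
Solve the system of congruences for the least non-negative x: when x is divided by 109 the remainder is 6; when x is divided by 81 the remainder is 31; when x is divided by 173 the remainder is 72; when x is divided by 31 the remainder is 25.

The moduli are pairwise coprime; N = 109·81·173·31 = 47349927.
N/109 = 434403; 434403 ≡ 38 (mod 109); 38·66 ≡ 1, so inverse 66.
N/81 = 584567; 584567 ≡ 71 (mod 81); 71·8 ≡ 1, so inverse 8.
N/173 = 273699; 273699 ≡ 13 (mod 173); 13·40 ≡ 1, so inverse 40.
N/31 = 1527417; 1527417 ≡ 16 (mod 31); 16·2 ≡ 1, so inverse 2.
x ≡ 6·434403·66 + 31·584567·8 + 72·273699·40 + 25·1527417·2 = 1181620174.
1181620174 mod 47349927 = 45221926.

45221926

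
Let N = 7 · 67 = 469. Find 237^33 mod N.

202

Mod 7: 237 ≡ 6; by Fermat, exponent reduces to 33 mod 6 = 3; 6^3 ≡ 6 (mod 7).
Mod 67: 237 ≡ 36; 36^33 ≡ 1 (mod 67).
Combine by CRT: x ≡ 6 (mod 7), x ≡ 1 (mod 67) ⇒ x ≡ 202 (mod 469).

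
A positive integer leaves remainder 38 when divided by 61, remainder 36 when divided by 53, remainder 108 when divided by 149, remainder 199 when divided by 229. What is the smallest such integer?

The moduli are pairwise coprime; N = 61·53·149·229 = 110313193.
N/61 = 1808413; 1808413 ≡ 7 (mod 61); 7·35 ≡ 1, so inverse 35.
N/53 = 2081381; 2081381 ≡ 18 (mod 53); 18·3 ≡ 1, so inverse 3.
N/149 = 740357; 740357 ≡ 125 (mod 149); 125·31 ≡ 1, so inverse 31.
N/229 = 481717; 481717 ≡ 130 (mod 229); 130·37 ≡ 1, so inverse 37.
a ≡ 38·1808413·35 + 36·2081381·3 + 108·740357·31 + 199·481717·37 = 8655575945.
8655575945 mod 110313193 = 51146891.

51146891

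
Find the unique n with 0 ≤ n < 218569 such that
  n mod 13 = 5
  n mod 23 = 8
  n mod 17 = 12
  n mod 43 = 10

99598

Combine the congruences pairwise.
From n ≡ 5 (mod 13) write n = 5 + 13t. Substituting into n ≡ 8 (mod 23) gives 13t ≡ 3 (mod 23), and since 13⁻¹ ≡ 16 (mod 23), t ≡ 2. Hence n ≡ 5 + 13·2 = 31 (mod 299).
From n ≡ 31 (mod 299) write n = 31 + 299t. Substituting into n ≡ 12 (mod 17) gives 299t ≡ 15 (mod 17), and since 10⁻¹ ≡ 12 (mod 17), t ≡ 10. Hence n ≡ 31 + 299·10 = 3021 (mod 5083).
From n ≡ 3021 (mod 5083) write n = 3021 + 5083t. Substituting into n ≡ 10 (mod 43) gives 5083t ≡ 42 (mod 43), and since 9⁻¹ ≡ 24 (mod 43), t ≡ 19. Hence n ≡ 3021 + 5083·19 = 99598 (mod 218569).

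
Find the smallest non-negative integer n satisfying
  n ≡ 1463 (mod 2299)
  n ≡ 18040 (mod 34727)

608399

Combine the congruences pairwise.
gcd(2299, 34727) = 121 and 121 | (18040 − 1463), so the pair is consistent; merging gives n ≡ 608399 (mod 659813), where 659813 = lcm(2299, 34727).
The solution is unique modulo lcm(2299, 34727) = 659813.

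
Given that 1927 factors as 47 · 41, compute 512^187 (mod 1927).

Mod 47: 512 ≡ 42; by Fermat, exponent reduces to 187 mod 46 = 3; 42^3 ≡ 16 (mod 47).
Mod 41: 512 ≡ 20; by Fermat, exponent reduces to 187 mod 40 = 27; 20^27 ≡ 8 (mod 41).
Combine by CRT: x ≡ 16 (mod 47), x ≡ 8 (mod 41) ⇒ x ≡ 1238 (mod 1927).

1238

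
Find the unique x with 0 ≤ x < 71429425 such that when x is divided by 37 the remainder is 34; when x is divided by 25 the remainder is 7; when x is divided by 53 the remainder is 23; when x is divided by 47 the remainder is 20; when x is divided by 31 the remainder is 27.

6079282

The moduli are pairwise coprime; N = 37·25·53·47·31 = 71429425.
N/37 = 1930525; 1930525 ≡ 13 (mod 37); 13·20 ≡ 1, so inverse 20.
N/25 = 2857177; 2857177 ≡ 2 (mod 25); 2·13 ≡ 1, so inverse 13.
N/53 = 1347725; 1347725 ≡ 41 (mod 53); 41·22 ≡ 1, so inverse 22.
N/47 = 1519775; 1519775 ≡ 30 (mod 47); 30·11 ≡ 1, so inverse 11.
N/31 = 2304175; 2304175 ≡ 7 (mod 31); 7·9 ≡ 1, so inverse 9.
x ≡ 34·1930525·20 + 7·2857177·13 + 23·1347725·22 + 20·1519775·11 + 27·2304175·9 = 3148973982.
3148973982 mod 71429425 = 6079282.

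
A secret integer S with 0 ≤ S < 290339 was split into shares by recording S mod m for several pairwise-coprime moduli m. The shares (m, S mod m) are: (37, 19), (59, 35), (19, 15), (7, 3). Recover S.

201225

The moduli are pairwise coprime; N = 37·59·19·7 = 290339.
N/37 = 7847; 7847 ≡ 3 (mod 37); 3·25 ≡ 1, so inverse 25.
N/59 = 4921; 4921 ≡ 24 (mod 59); 24·32 ≡ 1, so inverse 32.
N/19 = 15281; 15281 ≡ 5 (mod 19); 5·4 ≡ 1, so inverse 4.
N/7 = 41477; 41477 ≡ 2 (mod 7); 2·4 ≡ 1, so inverse 4.
S ≡ 19·7847·25 + 35·4921·32 + 15·15281·4 + 3·41477·4 = 10653429.
10653429 mod 290339 = 201225.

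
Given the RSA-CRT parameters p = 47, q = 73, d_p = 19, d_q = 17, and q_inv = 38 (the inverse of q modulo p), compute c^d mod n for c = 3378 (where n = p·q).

1027

m₁ = c^(d_p) mod p: c ≡ 41 (mod 47), and 41^19 mod 47 = 40.
m₂ = c^(d_q) mod q: c ≡ 20 (mod 73), and 20^17 mod 73 = 5.
h = q_inv·(m₁ − m₂) mod p = 38·(40 − 5) mod 47 = 14.
m = m₂ + h·q = 5 + 14·73 = 1027.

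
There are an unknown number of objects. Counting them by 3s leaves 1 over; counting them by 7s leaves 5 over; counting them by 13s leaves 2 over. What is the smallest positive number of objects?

145

From N ≡ 1 (mod 3) write N = 1 + 3t. Substituting into N ≡ 5 (mod 7) gives 3t ≡ 4 (mod 7), and since 3⁻¹ ≡ 5 (mod 7), t ≡ 6. Hence N ≡ 1 + 3·6 = 19 (mod 21).
From N ≡ 19 (mod 21) write N = 19 + 21t. Substituting into N ≡ 2 (mod 13) gives 21t ≡ 9 (mod 13), and since 8⁻¹ ≡ 5 (mod 13), t ≡ 6. Hence N ≡ 19 + 21·6 = 145 (mod 273).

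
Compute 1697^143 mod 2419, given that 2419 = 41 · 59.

1267

Mod 41: 1697 ≡ 16; by Fermat, exponent reduces to 143 mod 40 = 23; 16^23 ≡ 37 (mod 41).
Mod 59: 1697 ≡ 45; by Fermat, exponent reduces to 143 mod 58 = 27; 45^27 ≡ 28 (mod 59).
Combine by CRT: x ≡ 37 (mod 41), x ≡ 28 (mod 59) ⇒ x ≡ 1267 (mod 2419).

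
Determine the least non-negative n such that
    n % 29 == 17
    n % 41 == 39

From n ≡ 17 (mod 29) write n = 17 + 29t. Substituting into n ≡ 39 (mod 41) gives 29t ≡ 22 (mod 41), and since 29⁻¹ ≡ 17 (mod 41), t ≡ 5. Hence n ≡ 17 + 29·5 = 162 (mod 1189).

162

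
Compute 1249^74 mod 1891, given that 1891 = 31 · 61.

Mod 31: 1249 ≡ 9; by Fermat, exponent reduces to 74 mod 30 = 14; 9^14 ≡ 7 (mod 31).
Mod 61: 1249 ≡ 29; by Fermat, exponent reduces to 74 mod 60 = 14; 29^14 ≡ 48 (mod 61).
Combine by CRT: x ≡ 7 (mod 31), x ≡ 48 (mod 61) ⇒ x ≡ 658 (mod 1891).

658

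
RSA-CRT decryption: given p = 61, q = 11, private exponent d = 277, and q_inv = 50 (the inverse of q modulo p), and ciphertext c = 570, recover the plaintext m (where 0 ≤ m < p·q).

631

d_p = d mod (p−1) = 277 mod 60 = 37; d_q = d mod (q−1) = 7.
m₁ = c^(d_p) mod p: c ≡ 21 (mod 61), and 21^37 mod 61 = 21.
m₂ = c^(d_q) mod q: c ≡ 9 (mod 11), and 9^7 mod 11 = 4.
h = q_inv·(m₁ − m₂) mod p = 50·(21 − 4) mod 61 = 57.
m = m₂ + h·q = 4 + 57·11 = 631.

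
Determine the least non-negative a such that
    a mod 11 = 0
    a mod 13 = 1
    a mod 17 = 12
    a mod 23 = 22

From a ≡ 0 (mod 11) write a = 0 + 11t. Substituting into a ≡ 1 (mod 13) gives 11t ≡ 1 (mod 13), and since 11⁻¹ ≡ 6 (mod 13), t ≡ 6. Hence a ≡ 0 + 11·6 = 66 (mod 143).
From a ≡ 66 (mod 143) write a = 66 + 143t. Substituting into a ≡ 12 (mod 17) gives 143t ≡ 14 (mod 17), and since 7⁻¹ ≡ 5 (mod 17), t ≡ 2. Hence a ≡ 66 + 143·2 = 352 (mod 2431).
From a ≡ 352 (mod 2431) write a = 352 + 2431t. Substituting into a ≡ 22 (mod 23) gives 2431t ≡ 15 (mod 23), and since 16⁻¹ ≡ 13 (mod 23), t ≡ 11. Hence a ≡ 352 + 2431·11 = 27093 (mod 55913).

27093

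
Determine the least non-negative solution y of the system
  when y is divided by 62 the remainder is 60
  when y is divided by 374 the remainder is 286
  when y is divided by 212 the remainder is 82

Combine the congruences pairwise.
gcd(62, 374) = 2 and 2 | (286 − 60), so the pair is consistent; merging gives y ≡ 4400 (mod 11594), where 11594 = lcm(62, 374).
gcd(11594, 212) = 2 and 2 | (82 − 4400), so the pair is consistent; merging gives y ≡ 688446 (mod 1228964), where 1228964 = lcm(11594, 212).
The solution is unique modulo lcm(62, 374, 212) = 1228964.

688446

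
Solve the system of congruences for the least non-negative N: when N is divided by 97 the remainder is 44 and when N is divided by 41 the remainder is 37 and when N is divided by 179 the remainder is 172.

402206

The moduli are pairwise coprime; M = 97·41·179 = 711883.
M/97 = 7339; 7339 ≡ 64 (mod 97); 64·47 ≡ 1, so inverse 47.
M/41 = 17363; 17363 ≡ 20 (mod 41); 20·39 ≡ 1, so inverse 39.
M/179 = 3977; 3977 ≡ 39 (mod 179); 39·101 ≡ 1, so inverse 101.
N ≡ 44·7339·47 + 37·17363·39 + 172·3977·101 = 109320305.
109320305 mod 711883 = 402206.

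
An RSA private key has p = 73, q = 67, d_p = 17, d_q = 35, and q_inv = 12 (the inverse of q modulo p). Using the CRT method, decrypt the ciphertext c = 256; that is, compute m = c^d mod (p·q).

m₁ = c^(d_p) mod p: c ≡ 37 (mod 73), and 37^17 mod 73 = 2.
m₂ = c^(d_q) mod q: c ≡ 55 (mod 67), and 55^35 mod 67 = 10.
h = q_inv·(m₁ − m₂) mod p = 12·(2 − 10) mod 73 = 50.
m = m₂ + h·q = 10 + 50·67 = 3360.

3360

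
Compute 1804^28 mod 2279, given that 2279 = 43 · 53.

Mod 43: 1804 ≡ 41; 41^28 ≡ 1 (mod 43).
Mod 53: 1804 ≡ 2; 2^28 ≡ 49 (mod 53).
Combine by CRT: x ≡ 1 (mod 43), x ≡ 49 (mod 53) ⇒ x ≡ 1162 (mod 2279).

1162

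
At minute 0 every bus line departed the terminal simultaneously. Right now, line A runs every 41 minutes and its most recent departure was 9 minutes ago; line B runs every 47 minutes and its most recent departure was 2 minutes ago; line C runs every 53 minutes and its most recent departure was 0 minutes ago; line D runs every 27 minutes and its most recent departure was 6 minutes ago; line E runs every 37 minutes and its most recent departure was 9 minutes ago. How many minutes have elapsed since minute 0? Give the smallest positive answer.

The moduli are pairwise coprime; N = 41·47·53·27·37 = 102028869.
N/41 = 2488509; 2488509 ≡ 14 (mod 41); 14·3 ≡ 1, so inverse 3.
N/47 = 2170827; 2170827 ≡ 38 (mod 47); 38·26 ≡ 1, so inverse 26.
N/53 = 1925073; 1925073 ≡ 7 (mod 53); 7·38 ≡ 1, so inverse 38.
N/27 = 3778847; 3778847 ≡ 8 (mod 27); 8·17 ≡ 1, so inverse 17.
N/37 = 2757537; 2757537 ≡ 1 (mod 37), inverse 1.
t ≡ 9·2488509·3 + 2·2170827·26 + 0·1925073·38 + 6·3778847·17 + 9·2757537·1 = 590332974.
590332974 mod 102028869 = 80188629.

80188629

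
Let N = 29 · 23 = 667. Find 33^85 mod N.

Mod 29: 33 ≡ 4; by Fermat, exponent reduces to 85 mod 28 = 1; 4^1 ≡ 4 (mod 29).
Mod 23: 33 ≡ 10; by Fermat, exponent reduces to 85 mod 22 = 19; 10^19 ≡ 21 (mod 23).
Combine by CRT: x ≡ 4 (mod 29), x ≡ 21 (mod 23) ⇒ x ≡ 642 (mod 667).

642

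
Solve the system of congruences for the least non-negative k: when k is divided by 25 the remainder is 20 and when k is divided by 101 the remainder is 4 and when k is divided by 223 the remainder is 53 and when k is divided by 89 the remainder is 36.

From k ≡ 20 (mod 25) write k = 20 + 25t. Substituting into k ≡ 4 (mod 101) gives 25t ≡ 85 (mod 101), and since 25⁻¹ ≡ 97 (mod 101), t ≡ 64. Hence k ≡ 20 + 25·64 = 1620 (mod 2525).
From k ≡ 1620 (mod 2525) write k = 1620 + 2525t. Substituting into k ≡ 53 (mod 223) gives 2525t ≡ 217 (mod 223), and since 72⁻¹ ≡ 127 (mod 223), t ≡ 130. Hence k ≡ 1620 + 2525·130 = 329870 (mod 563075).
From k ≡ 329870 (mod 563075) write k = 329870 + 563075t. Substituting into k ≡ 36 (mod 89) gives 563075t ≡ 0 (mod 89), and since 61⁻¹ ≡ 54 (mod 89), t ≡ 0. Hence k ≡ 329870 + 563075·0 = 329870 (mod 50113675).

329870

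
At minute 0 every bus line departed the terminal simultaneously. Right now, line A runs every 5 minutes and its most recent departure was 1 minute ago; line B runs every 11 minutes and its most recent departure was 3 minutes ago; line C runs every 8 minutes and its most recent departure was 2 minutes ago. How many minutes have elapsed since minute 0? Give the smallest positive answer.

146

The moduli are pairwise coprime; N = 5·11·8 = 440.
N/5 = 88; 88 ≡ 3 (mod 5); 3·2 ≡ 1, so inverse 2.
N/11 = 40; 40 ≡ 7 (mod 11); 7·8 ≡ 1, so inverse 8.
N/8 = 55; 55 ≡ 7 (mod 8); 7·7 ≡ 1, so inverse 7.
t ≡ 1·88·2 + 3·40·8 + 2·55·7 = 1906.
1906 mod 440 = 146.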